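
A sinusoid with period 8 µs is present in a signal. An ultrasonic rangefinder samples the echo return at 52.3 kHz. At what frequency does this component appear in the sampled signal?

20.4 kHz

T = 8 µs → f = 1/T = 125 kHz.
125 kHz mod fs = 20.4 kHz.
20.4 kHz ≤ fs/2 = 26.15 kHz, appears at 20.4 kHz.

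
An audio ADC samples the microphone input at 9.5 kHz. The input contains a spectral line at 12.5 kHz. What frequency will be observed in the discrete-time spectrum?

12.5 kHz mod fs = 3 kHz.
3 kHz ≤ fs/2 = 4.75 kHz, appears at 3 kHz.

3 kHz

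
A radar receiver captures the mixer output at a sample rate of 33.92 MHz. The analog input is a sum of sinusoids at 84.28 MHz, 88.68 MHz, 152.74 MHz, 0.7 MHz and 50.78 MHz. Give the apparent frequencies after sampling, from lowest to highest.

fs/2 = 16.96 MHz.
84.28 MHz mod fs = 16.44 MHz.
16.44 MHz ≤ fs/2 = 16.96 MHz, appears at 16.44 MHz.
88.68 MHz mod fs = 20.84 MHz.
20.84 MHz > fs/2 = 16.96 MHz, folds to fs − 20.84 MHz = 13.08 MHz.
152.74 MHz mod fs = 17.06 MHz.
17.06 MHz > fs/2 = 16.96 MHz, folds to fs − 17.06 MHz = 16.86 MHz.
0.7 MHz ≤ fs/2 = 16.96 MHz, passes unchanged.
50.78 MHz mod fs = 16.86 MHz.
16.86 MHz ≤ fs/2 = 16.96 MHz, appears at 16.86 MHz.
Distinct values: {0.7 MHz, 13.08 MHz, 16.44 MHz, 16.86 MHz}.

0.7 MHz, 13.08 MHz, 16.44 MHz, 16.86 MHz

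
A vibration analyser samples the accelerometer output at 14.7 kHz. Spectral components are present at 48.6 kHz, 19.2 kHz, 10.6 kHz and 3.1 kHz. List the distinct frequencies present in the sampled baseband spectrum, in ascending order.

fs/2 = 7.35 kHz.
48.6 kHz mod fs = 4.5 kHz.
4.5 kHz ≤ fs/2 = 7.35 kHz, appears at 4.5 kHz.
19.2 kHz mod fs = 4.5 kHz.
4.5 kHz ≤ fs/2 = 7.35 kHz, appears at 4.5 kHz.
10.6 kHz > fs/2 = 7.35 kHz, folds to fs − 10.6 kHz = 4.1 kHz.
3.1 kHz ≤ fs/2 = 7.35 kHz, passes unchanged.
Distinct values: {3.1 kHz, 4.1 kHz, 4.5 kHz}.

3.1 kHz, 4.1 kHz, 4.5 kHz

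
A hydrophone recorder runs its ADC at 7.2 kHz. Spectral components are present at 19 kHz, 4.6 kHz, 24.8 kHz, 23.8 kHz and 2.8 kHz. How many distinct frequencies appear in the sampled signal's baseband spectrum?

fs/2 = 3.6 kHz.
19 kHz mod fs = 4.6 kHz.
4.6 kHz > fs/2 = 3.6 kHz, folds to fs − 4.6 kHz = 2.6 kHz.
4.6 kHz > fs/2 = 3.6 kHz, folds to fs − 4.6 kHz = 2.6 kHz.
24.8 kHz mod fs = 3.2 kHz.
3.2 kHz ≤ fs/2 = 3.6 kHz, appears at 3.2 kHz.
23.8 kHz mod fs = 2.2 kHz.
2.2 kHz ≤ fs/2 = 3.6 kHz, appears at 2.2 kHz.
2.8 kHz ≤ fs/2 = 3.6 kHz, passes unchanged.
Distinct values: {2.2 kHz, 2.6 kHz, 2.8 kHz, 3.2 kHz} → 4.

4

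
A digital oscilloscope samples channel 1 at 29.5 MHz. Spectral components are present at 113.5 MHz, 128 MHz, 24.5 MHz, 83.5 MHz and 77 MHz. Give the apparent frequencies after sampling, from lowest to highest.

4.5 MHz, 5 MHz, 10 MHz, 11.5 MHz

fs/2 = 14.75 MHz.
113.5 MHz mod fs = 25 MHz.
25 MHz > fs/2 = 14.75 MHz, folds to fs − 25 MHz = 4.5 MHz.
128 MHz mod fs = 10 MHz.
10 MHz ≤ fs/2 = 14.75 MHz, appears at 10 MHz.
24.5 MHz > fs/2 = 14.75 MHz, folds to fs − 24.5 MHz = 5 MHz.
83.5 MHz mod fs = 24.5 MHz.
24.5 MHz > fs/2 = 14.75 MHz, folds to fs − 24.5 MHz = 5 MHz.
77 MHz mod fs = 18 MHz.
18 MHz > fs/2 = 14.75 MHz, folds to fs − 18 MHz = 11.5 MHz.
Distinct values: {4.5 MHz, 5 MHz, 10 MHz, 11.5 MHz}.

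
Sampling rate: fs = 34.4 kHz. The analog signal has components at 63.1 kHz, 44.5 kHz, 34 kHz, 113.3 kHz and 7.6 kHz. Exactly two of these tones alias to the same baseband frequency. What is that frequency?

10.1 kHz

fs/2 = 17.2 kHz.
63.1 kHz mod fs = 28.7 kHz.
28.7 kHz > fs/2 = 17.2 kHz, folds to fs − 28.7 kHz = 5.7 kHz.
44.5 kHz mod fs = 10.1 kHz.
10.1 kHz ≤ fs/2 = 17.2 kHz, appears at 10.1 kHz.
34 kHz > fs/2 = 17.2 kHz, folds to fs − 34 kHz = 0.4 kHz.
113.3 kHz mod fs = 10.1 kHz.
10.1 kHz ≤ fs/2 = 17.2 kHz, appears at 10.1 kHz.
7.6 kHz ≤ fs/2 = 17.2 kHz, passes unchanged.
44.5 kHz and 113.3 kHz both map to 10.1 kHz.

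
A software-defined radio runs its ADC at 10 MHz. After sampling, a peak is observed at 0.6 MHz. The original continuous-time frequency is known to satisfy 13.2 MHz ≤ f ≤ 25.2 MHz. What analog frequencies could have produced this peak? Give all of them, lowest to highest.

19.4 MHz, 20.6 MHz

Frequencies that alias to 0.6 MHz are k·fs ± 0.6 MHz for integer k ≥ 0.
k=0: 0.6 MHz.
k=1: 9.4 MHz, 10.6 MHz.
k=2: 19.4 MHz, 20.6 MHz.
k=3: 29.4 MHz, 30.6 MHz.
Within [13.2 MHz, 25.2 MHz]: 19.4 MHz, 20.6 MHz.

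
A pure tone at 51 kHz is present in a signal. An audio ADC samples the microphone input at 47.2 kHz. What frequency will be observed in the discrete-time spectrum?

3.8 kHz

51 kHz mod fs = 3.8 kHz.
3.8 kHz ≤ fs/2 = 23.6 kHz, appears at 3.8 kHz.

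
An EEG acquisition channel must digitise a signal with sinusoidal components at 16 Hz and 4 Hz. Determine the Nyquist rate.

Highest-frequency component: 16 Hz.
Nyquist rate = 2 × 16 Hz = 32 Hz.

32 Hz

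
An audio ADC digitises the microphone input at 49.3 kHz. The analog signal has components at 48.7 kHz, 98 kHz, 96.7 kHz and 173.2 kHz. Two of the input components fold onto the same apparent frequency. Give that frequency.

0.6 kHz

fs/2 = 24.65 kHz.
48.7 kHz > fs/2 = 24.65 kHz, folds to fs − 48.7 kHz = 0.6 kHz.
98 kHz mod fs = 48.7 kHz.
48.7 kHz > fs/2 = 24.65 kHz, folds to fs − 48.7 kHz = 0.6 kHz.
96.7 kHz mod fs = 47.4 kHz.
47.4 kHz > fs/2 = 24.65 kHz, folds to fs − 47.4 kHz = 1.9 kHz.
173.2 kHz mod fs = 25.3 kHz.
25.3 kHz > fs/2 = 24.65 kHz, folds to fs − 25.3 kHz = 24 kHz.
48.7 kHz and 98 kHz both map to 0.6 kHz.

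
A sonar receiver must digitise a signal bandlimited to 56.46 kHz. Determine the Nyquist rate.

Nyquist rate = 2 × 56.46 kHz = 112.92 kHz.

112.92 kHz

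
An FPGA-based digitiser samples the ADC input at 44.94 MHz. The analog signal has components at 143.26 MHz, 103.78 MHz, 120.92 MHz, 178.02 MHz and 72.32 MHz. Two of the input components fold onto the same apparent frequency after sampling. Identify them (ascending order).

103.78 MHz, 120.92 MHz

fs/2 = 22.47 MHz.
143.26 MHz mod fs = 8.44 MHz.
8.44 MHz ≤ fs/2 = 22.47 MHz, appears at 8.44 MHz.
103.78 MHz mod fs = 13.9 MHz.
13.9 MHz ≤ fs/2 = 22.47 MHz, appears at 13.9 MHz.
120.92 MHz mod fs = 31.04 MHz.
31.04 MHz > fs/2 = 22.47 MHz, folds to fs − 31.04 MHz = 13.9 MHz.
178.02 MHz mod fs = 43.2 MHz.
43.2 MHz > fs/2 = 22.47 MHz, folds to fs − 43.2 MHz = 1.74 MHz.
72.32 MHz mod fs = 27.38 MHz.
27.38 MHz > fs/2 = 22.47 MHz, folds to fs − 27.38 MHz = 17.56 MHz.
103.78 MHz and 120.92 MHz both map to 13.9 MHz.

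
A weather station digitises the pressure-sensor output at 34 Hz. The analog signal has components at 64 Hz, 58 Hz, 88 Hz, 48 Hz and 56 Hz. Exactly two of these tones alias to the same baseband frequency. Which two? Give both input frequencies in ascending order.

48 Hz, 88 Hz

fs/2 = 17 Hz.
64 Hz mod fs = 30 Hz.
30 Hz > fs/2 = 17 Hz, folds to fs − 30 Hz = 4 Hz.
58 Hz mod fs = 24 Hz.
24 Hz > fs/2 = 17 Hz, folds to fs − 24 Hz = 10 Hz.
88 Hz mod fs = 20 Hz.
20 Hz > fs/2 = 17 Hz, folds to fs − 20 Hz = 14 Hz.
48 Hz mod fs = 14 Hz.
14 Hz ≤ fs/2 = 17 Hz, appears at 14 Hz.
56 Hz mod fs = 22 Hz.
22 Hz > fs/2 = 17 Hz, folds to fs − 22 Hz = 12 Hz.
48 Hz and 88 Hz both map to 14 Hz.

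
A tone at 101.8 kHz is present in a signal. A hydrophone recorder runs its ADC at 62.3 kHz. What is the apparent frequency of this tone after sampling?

101.8 kHz mod fs = 39.5 kHz.
39.5 kHz > fs/2 = 31.15 kHz, folds to fs − 39.5 kHz = 22.8 kHz.

22.8 kHz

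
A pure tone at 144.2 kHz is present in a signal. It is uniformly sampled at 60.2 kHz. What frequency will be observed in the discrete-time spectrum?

23.8 kHz

144.2 kHz mod fs = 23.8 kHz.
23.8 kHz ≤ fs/2 = 30.1 kHz, appears at 23.8 kHz.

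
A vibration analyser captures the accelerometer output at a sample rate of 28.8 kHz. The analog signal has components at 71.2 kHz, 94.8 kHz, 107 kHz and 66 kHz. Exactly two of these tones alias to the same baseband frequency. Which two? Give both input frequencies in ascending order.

fs/2 = 14.4 kHz.
71.2 kHz mod fs = 13.6 kHz.
13.6 kHz ≤ fs/2 = 14.4 kHz, appears at 13.6 kHz.
94.8 kHz mod fs = 8.4 kHz.
8.4 kHz ≤ fs/2 = 14.4 kHz, appears at 8.4 kHz.
107 kHz mod fs = 20.6 kHz.
20.6 kHz > fs/2 = 14.4 kHz, folds to fs − 20.6 kHz = 8.2 kHz.
66 kHz mod fs = 8.4 kHz.
8.4 kHz ≤ fs/2 = 14.4 kHz, appears at 8.4 kHz.
66 kHz and 94.8 kHz both map to 8.4 kHz.

66 kHz, 94.8 kHz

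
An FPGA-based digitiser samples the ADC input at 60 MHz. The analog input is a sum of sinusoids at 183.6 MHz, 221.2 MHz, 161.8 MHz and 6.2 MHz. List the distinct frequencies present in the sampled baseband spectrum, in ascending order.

fs/2 = 30 MHz.
183.6 MHz mod fs = 3.6 MHz.
3.6 MHz ≤ fs/2 = 30 MHz, appears at 3.6 MHz.
221.2 MHz mod fs = 41.2 MHz.
41.2 MHz > fs/2 = 30 MHz, folds to fs − 41.2 MHz = 18.8 MHz.
161.8 MHz mod fs = 41.8 MHz.
41.8 MHz > fs/2 = 30 MHz, folds to fs − 41.8 MHz = 18.2 MHz.
6.2 MHz ≤ fs/2 = 30 MHz, passes unchanged.
Distinct values: {3.6 MHz, 6.2 MHz, 18.2 MHz, 18.8 MHz}.

3.6 MHz, 6.2 MHz, 18.2 MHz, 18.8 MHz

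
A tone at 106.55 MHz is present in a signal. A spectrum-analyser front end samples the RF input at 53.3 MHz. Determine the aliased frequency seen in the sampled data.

106.55 MHz mod fs = 53.25 MHz.
53.25 MHz > fs/2 = 26.65 MHz, folds to fs − 53.25 MHz = 0.05 MHz.

0.05 MHz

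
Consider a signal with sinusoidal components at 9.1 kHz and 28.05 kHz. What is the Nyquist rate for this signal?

Highest-frequency component: 28.05 kHz.
Nyquist rate = 2 × 28.05 kHz = 56.1 kHz.

56.1 kHz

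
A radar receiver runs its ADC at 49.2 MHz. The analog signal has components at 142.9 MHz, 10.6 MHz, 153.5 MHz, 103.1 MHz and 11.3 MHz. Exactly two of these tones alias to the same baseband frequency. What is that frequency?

fs/2 = 24.6 MHz.
142.9 MHz mod fs = 44.5 MHz.
44.5 MHz > fs/2 = 24.6 MHz, folds to fs − 44.5 MHz = 4.7 MHz.
10.6 MHz ≤ fs/2 = 24.6 MHz, passes unchanged.
153.5 MHz mod fs = 5.9 MHz.
5.9 MHz ≤ fs/2 = 24.6 MHz, appears at 5.9 MHz.
103.1 MHz mod fs = 4.7 MHz.
4.7 MHz ≤ fs/2 = 24.6 MHz, appears at 4.7 MHz.
11.3 MHz ≤ fs/2 = 24.6 MHz, passes unchanged.
103.1 MHz and 142.9 MHz both map to 4.7 MHz.

4.7 MHz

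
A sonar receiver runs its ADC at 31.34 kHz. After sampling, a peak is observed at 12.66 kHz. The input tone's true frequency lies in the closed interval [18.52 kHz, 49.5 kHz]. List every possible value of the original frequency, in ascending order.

18.68 kHz, 44 kHz

Frequencies that alias to 12.66 kHz are k·fs ± 12.66 kHz for integer k ≥ 0.
k=0: 12.66 kHz.
k=1: 18.68 kHz, 44 kHz.
k=2: 50.02 kHz, 75.34 kHz.
Within [18.52 kHz, 49.5 kHz]: 18.68 kHz, 44 kHz.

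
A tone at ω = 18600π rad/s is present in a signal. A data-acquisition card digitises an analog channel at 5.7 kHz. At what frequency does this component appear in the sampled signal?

2.1 kHz

ω = 18600π rad/s → f = ω/(2π) = 9300 Hz = 9.3 kHz.
9.3 kHz mod fs = 3.6 kHz.
3.6 kHz > fs/2 = 2.85 kHz, folds to fs − 3.6 kHz = 2.1 kHz.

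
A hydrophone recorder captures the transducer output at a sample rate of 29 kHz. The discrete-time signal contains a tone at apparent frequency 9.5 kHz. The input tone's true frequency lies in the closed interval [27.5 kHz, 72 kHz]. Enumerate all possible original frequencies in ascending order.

38.5 kHz, 48.5 kHz, 67.5 kHz

Frequencies that alias to 9.5 kHz are k·fs ± 9.5 kHz for integer k ≥ 0.
k=0: 9.5 kHz.
k=1: 19.5 kHz, 38.5 kHz.
k=2: 48.5 kHz, 67.5 kHz.
k=3: 77.5 kHz, 96.5 kHz.
Within [27.5 kHz, 72 kHz]: 38.5 kHz, 48.5 kHz, 67.5 kHz.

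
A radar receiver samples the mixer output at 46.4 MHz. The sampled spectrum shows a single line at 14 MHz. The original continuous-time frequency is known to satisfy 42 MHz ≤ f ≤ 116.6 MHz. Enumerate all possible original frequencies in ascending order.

60.4 MHz, 78.8 MHz, 106.8 MHz

Frequencies that alias to 14 MHz are k·fs ± 14 MHz for integer k ≥ 0.
k=0: 14 MHz.
k=1: 32.4 MHz, 60.4 MHz.
k=2: 78.8 MHz, 106.8 MHz.
k=3: 125.2 MHz, 153.2 MHz.
Within [42 MHz, 116.6 MHz]: 60.4 MHz, 78.8 MHz, 106.8 MHz.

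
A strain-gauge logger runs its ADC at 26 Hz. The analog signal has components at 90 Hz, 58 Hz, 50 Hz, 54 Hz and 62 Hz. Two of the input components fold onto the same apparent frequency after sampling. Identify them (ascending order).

fs/2 = 13 Hz.
90 Hz mod fs = 12 Hz.
12 Hz ≤ fs/2 = 13 Hz, appears at 12 Hz.
58 Hz mod fs = 6 Hz.
6 Hz ≤ fs/2 = 13 Hz, appears at 6 Hz.
50 Hz mod fs = 24 Hz.
24 Hz > fs/2 = 13 Hz, folds to fs − 24 Hz = 2 Hz.
54 Hz mod fs = 2 Hz.
2 Hz ≤ fs/2 = 13 Hz, appears at 2 Hz.
62 Hz mod fs = 10 Hz.
10 Hz ≤ fs/2 = 13 Hz, appears at 10 Hz.
50 Hz and 54 Hz both map to 2 Hz.

50 Hz, 54 Hz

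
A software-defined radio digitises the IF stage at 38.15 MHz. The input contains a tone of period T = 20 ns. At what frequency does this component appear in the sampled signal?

T = 20 ns → f = 1/T = 50 MHz.
50 MHz mod fs = 11.85 MHz.
11.85 MHz ≤ fs/2 = 19.075 MHz, appears at 11.85 MHz.

11.85 MHz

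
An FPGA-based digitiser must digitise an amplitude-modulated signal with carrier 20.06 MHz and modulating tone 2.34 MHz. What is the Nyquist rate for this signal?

AM sidebands sit at fc ± fm = 17.72 MHz and 22.4 MHz.
Highest-frequency component: 22.4 MHz.
Nyquist rate = 2 × 22.4 MHz = 44.8 MHz.

44.8 MHz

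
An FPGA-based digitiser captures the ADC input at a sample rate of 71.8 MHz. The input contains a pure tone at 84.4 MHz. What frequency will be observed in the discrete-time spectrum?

12.6 MHz

84.4 MHz mod fs = 12.6 MHz.
12.6 MHz ≤ fs/2 = 35.9 MHz, appears at 12.6 MHz.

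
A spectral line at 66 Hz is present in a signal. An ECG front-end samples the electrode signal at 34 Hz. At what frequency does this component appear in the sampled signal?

66 Hz mod fs = 32 Hz.
32 Hz > fs/2 = 17 Hz, folds to fs − 32 Hz = 2 Hz.

2 Hz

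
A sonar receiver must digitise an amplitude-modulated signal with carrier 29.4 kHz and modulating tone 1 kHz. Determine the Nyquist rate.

60.8 kHz

AM sidebands sit at fc ± fm = 28.4 kHz and 30.4 kHz.
Highest-frequency component: 30.4 kHz.
Nyquist rate = 2 × 30.4 kHz = 60.8 kHz.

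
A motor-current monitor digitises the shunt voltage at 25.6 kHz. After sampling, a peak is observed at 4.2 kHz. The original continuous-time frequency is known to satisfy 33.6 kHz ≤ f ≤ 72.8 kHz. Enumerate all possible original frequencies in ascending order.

Frequencies that alias to 4.2 kHz are k·fs ± 4.2 kHz for integer k ≥ 0.
k=0: 4.2 kHz.
k=1: 21.4 kHz, 29.8 kHz.
k=2: 47 kHz, 55.4 kHz.
k=3: 72.6 kHz, 81 kHz.
k=4: 98.2 kHz, 106.6 kHz.
Within [33.6 kHz, 72.8 kHz]: 47 kHz, 55.4 kHz, 72.6 kHz.

47 kHz, 55.4 kHz, 72.6 kHz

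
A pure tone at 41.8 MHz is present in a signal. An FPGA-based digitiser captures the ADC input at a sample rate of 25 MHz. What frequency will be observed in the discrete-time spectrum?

41.8 MHz mod fs = 16.8 MHz.
16.8 MHz > fs/2 = 12.5 MHz, folds to fs − 16.8 MHz = 8.2 MHz.

8.2 MHz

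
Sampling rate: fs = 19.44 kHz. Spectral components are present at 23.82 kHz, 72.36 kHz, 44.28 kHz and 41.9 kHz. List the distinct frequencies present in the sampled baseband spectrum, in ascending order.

3.02 kHz, 4.38 kHz, 5.4 kHz

fs/2 = 9.72 kHz.
23.82 kHz mod fs = 4.38 kHz.
4.38 kHz ≤ fs/2 = 9.72 kHz, appears at 4.38 kHz.
72.36 kHz mod fs = 14.04 kHz.
14.04 kHz > fs/2 = 9.72 kHz, folds to fs − 14.04 kHz = 5.4 kHz.
44.28 kHz mod fs = 5.4 kHz.
5.4 kHz ≤ fs/2 = 9.72 kHz, appears at 5.4 kHz.
41.9 kHz mod fs = 3.02 kHz.
3.02 kHz ≤ fs/2 = 9.72 kHz, appears at 3.02 kHz.
Distinct values: {3.02 kHz, 4.38 kHz, 5.4 kHz}.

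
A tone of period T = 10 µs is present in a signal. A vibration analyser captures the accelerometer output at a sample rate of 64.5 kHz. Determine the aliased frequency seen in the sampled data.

T = 10 µs → f = 1/T = 100 kHz.
100 kHz mod fs = 35.5 kHz.
35.5 kHz > fs/2 = 32.25 kHz, folds to fs − 35.5 kHz = 29 kHz.

29 kHz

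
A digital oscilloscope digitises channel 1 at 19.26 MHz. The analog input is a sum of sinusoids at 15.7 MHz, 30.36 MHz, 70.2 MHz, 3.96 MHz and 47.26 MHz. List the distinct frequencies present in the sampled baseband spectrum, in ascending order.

3.56 MHz, 3.96 MHz, 6.84 MHz, 8.16 MHz, 8.74 MHz

fs/2 = 9.63 MHz.
15.7 MHz > fs/2 = 9.63 MHz, folds to fs − 15.7 MHz = 3.56 MHz.
30.36 MHz mod fs = 11.1 MHz.
11.1 MHz > fs/2 = 9.63 MHz, folds to fs − 11.1 MHz = 8.16 MHz.
70.2 MHz mod fs = 12.42 MHz.
12.42 MHz > fs/2 = 9.63 MHz, folds to fs − 12.42 MHz = 6.84 MHz.
3.96 MHz ≤ fs/2 = 9.63 MHz, passes unchanged.
47.26 MHz mod fs = 8.74 MHz.
8.74 MHz ≤ fs/2 = 9.63 MHz, appears at 8.74 MHz.
Distinct values: {3.56 MHz, 3.96 MHz, 6.84 MHz, 8.16 MHz, 8.74 MHz}.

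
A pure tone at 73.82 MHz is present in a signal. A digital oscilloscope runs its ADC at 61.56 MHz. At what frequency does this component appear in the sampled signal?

73.82 MHz mod fs = 12.26 MHz.
12.26 MHz ≤ fs/2 = 30.78 MHz, appears at 12.26 MHz.

12.26 MHz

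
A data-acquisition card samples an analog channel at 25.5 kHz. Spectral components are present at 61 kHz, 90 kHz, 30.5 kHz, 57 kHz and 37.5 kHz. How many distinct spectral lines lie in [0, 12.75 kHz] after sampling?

4

fs/2 = 12.75 kHz.
61 kHz mod fs = 10 kHz.
10 kHz ≤ fs/2 = 12.75 kHz, appears at 10 kHz.
90 kHz mod fs = 13.5 kHz.
13.5 kHz > fs/2 = 12.75 kHz, folds to fs − 13.5 kHz = 12 kHz.
30.5 kHz mod fs = 5 kHz.
5 kHz ≤ fs/2 = 12.75 kHz, appears at 5 kHz.
57 kHz mod fs = 6 kHz.
6 kHz ≤ fs/2 = 12.75 kHz, appears at 6 kHz.
37.5 kHz mod fs = 12 kHz.
12 kHz ≤ fs/2 = 12.75 kHz, appears at 12 kHz.
Distinct values: {5 kHz, 6 kHz, 10 kHz, 12 kHz} → 4.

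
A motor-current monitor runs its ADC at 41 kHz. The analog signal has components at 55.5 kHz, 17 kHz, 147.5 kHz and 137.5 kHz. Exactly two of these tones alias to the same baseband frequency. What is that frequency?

fs/2 = 20.5 kHz.
55.5 kHz mod fs = 14.5 kHz.
14.5 kHz ≤ fs/2 = 20.5 kHz, appears at 14.5 kHz.
17 kHz ≤ fs/2 = 20.5 kHz, passes unchanged.
147.5 kHz mod fs = 24.5 kHz.
24.5 kHz > fs/2 = 20.5 kHz, folds to fs − 24.5 kHz = 16.5 kHz.
137.5 kHz mod fs = 14.5 kHz.
14.5 kHz ≤ fs/2 = 20.5 kHz, appears at 14.5 kHz.
55.5 kHz and 137.5 kHz both map to 14.5 kHz.

14.5 kHz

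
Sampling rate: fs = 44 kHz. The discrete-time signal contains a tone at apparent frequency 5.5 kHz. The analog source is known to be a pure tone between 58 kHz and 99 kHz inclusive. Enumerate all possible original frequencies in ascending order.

Frequencies that alias to 5.5 kHz are k·fs ± 5.5 kHz for integer k ≥ 0.
k=0: 5.5 kHz.
k=1: 38.5 kHz, 49.5 kHz.
k=2: 82.5 kHz, 93.5 kHz.
k=3: 126.5 kHz, 137.5 kHz.
Within [58 kHz, 99 kHz]: 82.5 kHz, 93.5 kHz.

82.5 kHz, 93.5 kHz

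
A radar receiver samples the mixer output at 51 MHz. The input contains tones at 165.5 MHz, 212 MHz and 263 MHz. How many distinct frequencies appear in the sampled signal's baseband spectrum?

2

fs/2 = 25.5 MHz.
165.5 MHz mod fs = 12.5 MHz.
12.5 MHz ≤ fs/2 = 25.5 MHz, appears at 12.5 MHz.
212 MHz mod fs = 8 MHz.
8 MHz ≤ fs/2 = 25.5 MHz, appears at 8 MHz.
263 MHz mod fs = 8 MHz.
8 MHz ≤ fs/2 = 25.5 MHz, appears at 8 MHz.
Distinct values: {8 MHz, 12.5 MHz} → 2.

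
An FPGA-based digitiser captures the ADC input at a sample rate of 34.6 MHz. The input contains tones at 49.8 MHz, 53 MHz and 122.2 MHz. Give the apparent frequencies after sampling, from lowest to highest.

15.2 MHz, 16.2 MHz

fs/2 = 17.3 MHz.
49.8 MHz mod fs = 15.2 MHz.
15.2 MHz ≤ fs/2 = 17.3 MHz, appears at 15.2 MHz.
53 MHz mod fs = 18.4 MHz.
18.4 MHz > fs/2 = 17.3 MHz, folds to fs − 18.4 MHz = 16.2 MHz.
122.2 MHz mod fs = 18.4 MHz.
18.4 MHz > fs/2 = 17.3 MHz, folds to fs − 18.4 MHz = 16.2 MHz.
Distinct values: {15.2 MHz, 16.2 MHz}.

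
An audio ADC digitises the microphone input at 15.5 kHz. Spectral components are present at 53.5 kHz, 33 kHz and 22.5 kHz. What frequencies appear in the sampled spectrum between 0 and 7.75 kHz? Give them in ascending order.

fs/2 = 7.75 kHz.
53.5 kHz mod fs = 7 kHz.
7 kHz ≤ fs/2 = 7.75 kHz, appears at 7 kHz.
33 kHz mod fs = 2 kHz.
2 kHz ≤ fs/2 = 7.75 kHz, appears at 2 kHz.
22.5 kHz mod fs = 7 kHz.
7 kHz ≤ fs/2 = 7.75 kHz, appears at 7 kHz.
Distinct values: {2 kHz, 7 kHz}.

2 kHz, 7 kHz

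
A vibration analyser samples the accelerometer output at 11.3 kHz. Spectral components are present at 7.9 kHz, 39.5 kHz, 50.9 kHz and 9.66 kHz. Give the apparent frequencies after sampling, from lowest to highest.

fs/2 = 5.65 kHz.
7.9 kHz > fs/2 = 5.65 kHz, folds to fs − 7.9 kHz = 3.4 kHz.
39.5 kHz mod fs = 5.6 kHz.
5.6 kHz ≤ fs/2 = 5.65 kHz, appears at 5.6 kHz.
50.9 kHz mod fs = 5.7 kHz.
5.7 kHz > fs/2 = 5.65 kHz, folds to fs − 5.7 kHz = 5.6 kHz.
9.66 kHz > fs/2 = 5.65 kHz, folds to fs − 9.66 kHz = 1.64 kHz.
Distinct values: {1.64 kHz, 3.4 kHz, 5.6 kHz}.

1.64 kHz, 3.4 kHz, 5.6 kHz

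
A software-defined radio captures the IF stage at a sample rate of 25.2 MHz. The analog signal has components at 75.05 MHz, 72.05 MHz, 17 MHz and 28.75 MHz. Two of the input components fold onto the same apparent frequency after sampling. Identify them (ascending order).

fs/2 = 12.6 MHz.
75.05 MHz mod fs = 24.65 MHz.
24.65 MHz > fs/2 = 12.6 MHz, folds to fs − 24.65 MHz = 0.55 MHz.
72.05 MHz mod fs = 21.65 MHz.
21.65 MHz > fs/2 = 12.6 MHz, folds to fs − 21.65 MHz = 3.55 MHz.
17 MHz > fs/2 = 12.6 MHz, folds to fs − 17 MHz = 8.2 MHz.
28.75 MHz mod fs = 3.55 MHz.
3.55 MHz ≤ fs/2 = 12.6 MHz, appears at 3.55 MHz.
28.75 MHz and 72.05 MHz both map to 3.55 MHz.

28.75 MHz, 72.05 MHz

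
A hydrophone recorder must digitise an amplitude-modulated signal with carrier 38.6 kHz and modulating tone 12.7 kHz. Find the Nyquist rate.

AM sidebands sit at fc ± fm = 25.9 kHz and 51.3 kHz.
Highest-frequency component: 51.3 kHz.
Nyquist rate = 2 × 51.3 kHz = 102.6 kHz.

102.6 kHz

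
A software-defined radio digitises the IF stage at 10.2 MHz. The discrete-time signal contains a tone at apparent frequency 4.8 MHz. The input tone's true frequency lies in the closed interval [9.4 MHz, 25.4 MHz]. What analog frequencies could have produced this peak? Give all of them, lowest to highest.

Frequencies that alias to 4.8 MHz are k·fs ± 4.8 MHz for integer k ≥ 0.
k=0: 4.8 MHz.
k=1: 5.4 MHz, 15 MHz.
k=2: 15.6 MHz, 25.2 MHz.
k=3: 25.8 MHz, 35.4 MHz.
Within [9.4 MHz, 25.4 MHz]: 15 MHz, 15.6 MHz, 25.2 MHz.

15 MHz, 15.6 MHz, 25.2 MHz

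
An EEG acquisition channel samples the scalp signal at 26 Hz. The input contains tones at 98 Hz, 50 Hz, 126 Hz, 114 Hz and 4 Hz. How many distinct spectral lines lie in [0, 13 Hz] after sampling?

fs/2 = 13 Hz.
98 Hz mod fs = 20 Hz.
20 Hz > fs/2 = 13 Hz, folds to fs − 20 Hz = 6 Hz.
50 Hz mod fs = 24 Hz.
24 Hz > fs/2 = 13 Hz, folds to fs − 24 Hz = 2 Hz.
126 Hz mod fs = 22 Hz.
22 Hz > fs/2 = 13 Hz, folds to fs − 22 Hz = 4 Hz.
114 Hz mod fs = 10 Hz.
10 Hz ≤ fs/2 = 13 Hz, appears at 10 Hz.
4 Hz ≤ fs/2 = 13 Hz, passes unchanged.
Distinct values: {2 Hz, 4 Hz, 6 Hz, 10 Hz} → 4.

4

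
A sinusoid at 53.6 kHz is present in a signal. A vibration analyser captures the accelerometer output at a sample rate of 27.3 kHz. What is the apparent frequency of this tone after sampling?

53.6 kHz mod fs = 26.3 kHz.
26.3 kHz > fs/2 = 13.65 kHz, folds to fs − 26.3 kHz = 1 kHz.

1 kHz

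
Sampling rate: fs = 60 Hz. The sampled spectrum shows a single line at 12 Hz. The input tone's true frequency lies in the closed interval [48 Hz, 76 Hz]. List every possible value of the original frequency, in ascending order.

Frequencies that alias to 12 Hz are k·fs ± 12 Hz for integer k ≥ 0.
k=0: 12 Hz.
k=1: 48 Hz, 72 Hz.
k=2: 108 Hz, 132 Hz.
Within [48 Hz, 76 Hz]: 48 Hz, 72 Hz.

48 Hz, 72 Hz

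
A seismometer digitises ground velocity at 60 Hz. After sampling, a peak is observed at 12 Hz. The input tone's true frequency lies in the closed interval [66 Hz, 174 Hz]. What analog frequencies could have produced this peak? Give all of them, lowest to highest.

Frequencies that alias to 12 Hz are k·fs ± 12 Hz for integer k ≥ 0.
k=0: 12 Hz.
k=1: 48 Hz, 72 Hz.
k=2: 108 Hz, 132 Hz.
k=3: 168 Hz, 192 Hz.
k=4: 228 Hz, 252 Hz.
Within [66 Hz, 174 Hz]: 72 Hz, 108 Hz, 132 Hz, 168 Hz.

72 Hz, 108 Hz, 132 Hz, 168 Hz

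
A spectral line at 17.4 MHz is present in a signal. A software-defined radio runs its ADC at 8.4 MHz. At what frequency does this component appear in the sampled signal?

0.6 MHz

17.4 MHz mod fs = 0.6 MHz.
0.6 MHz ≤ fs/2 = 4.2 MHz, appears at 0.6 MHz.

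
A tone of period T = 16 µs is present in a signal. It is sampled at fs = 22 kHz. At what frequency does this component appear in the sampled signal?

3.5 kHz

T = 16 µs → f = 1/T = 62.5 kHz.
62.5 kHz mod fs = 18.5 kHz.
18.5 kHz > fs/2 = 11 kHz, folds to fs − 18.5 kHz = 3.5 kHz.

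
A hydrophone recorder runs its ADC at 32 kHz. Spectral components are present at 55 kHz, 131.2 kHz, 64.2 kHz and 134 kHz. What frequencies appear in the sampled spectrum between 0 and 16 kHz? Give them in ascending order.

fs/2 = 16 kHz.
55 kHz mod fs = 23 kHz.
23 kHz > fs/2 = 16 kHz, folds to fs − 23 kHz = 9 kHz.
131.2 kHz mod fs = 3.2 kHz.
3.2 kHz ≤ fs/2 = 16 kHz, appears at 3.2 kHz.
64.2 kHz mod fs = 0.2 kHz.
0.2 kHz ≤ fs/2 = 16 kHz, appears at 0.2 kHz.
134 kHz mod fs = 6 kHz.
6 kHz ≤ fs/2 = 16 kHz, appears at 6 kHz.
Distinct values: {0.2 kHz, 3.2 kHz, 6 kHz, 9 kHz}.

0.2 kHz, 3.2 kHz, 6 kHz, 9 kHz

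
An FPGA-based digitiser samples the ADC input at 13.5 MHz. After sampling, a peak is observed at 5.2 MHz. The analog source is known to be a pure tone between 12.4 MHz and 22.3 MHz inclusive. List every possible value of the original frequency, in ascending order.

18.7 MHz, 21.8 MHz

Frequencies that alias to 5.2 MHz are k·fs ± 5.2 MHz for integer k ≥ 0.
k=0: 5.2 MHz.
k=1: 8.3 MHz, 18.7 MHz.
k=2: 21.8 MHz, 32.2 MHz.
k=3: 35.3 MHz, 45.7 MHz.
Within [12.4 MHz, 22.3 MHz]: 18.7 MHz, 21.8 MHz.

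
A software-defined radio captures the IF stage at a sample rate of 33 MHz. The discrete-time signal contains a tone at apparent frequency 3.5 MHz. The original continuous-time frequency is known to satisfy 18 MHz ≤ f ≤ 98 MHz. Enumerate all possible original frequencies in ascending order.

Frequencies that alias to 3.5 MHz are k·fs ± 3.5 MHz for integer k ≥ 0.
k=0: 3.5 MHz.
k=1: 29.5 MHz, 36.5 MHz.
k=2: 62.5 MHz, 69.5 MHz.
k=3: 95.5 MHz, 102.5 MHz.
k=4: 128.5 MHz, 135.5 MHz.
Within [18 MHz, 98 MHz]: 29.5 MHz, 36.5 MHz, 62.5 MHz, 69.5 MHz, 95.5 MHz.

29.5 MHz, 36.5 MHz, 62.5 MHz, 69.5 MHz, 95.5 MHz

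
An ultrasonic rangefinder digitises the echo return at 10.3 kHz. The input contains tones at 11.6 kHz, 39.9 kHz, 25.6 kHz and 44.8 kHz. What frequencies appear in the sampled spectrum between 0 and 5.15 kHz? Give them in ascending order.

1.3 kHz, 3.6 kHz, 5 kHz

fs/2 = 5.15 kHz.
11.6 kHz mod fs = 1.3 kHz.
1.3 kHz ≤ fs/2 = 5.15 kHz, appears at 1.3 kHz.
39.9 kHz mod fs = 9 kHz.
9 kHz > fs/2 = 5.15 kHz, folds to fs − 9 kHz = 1.3 kHz.
25.6 kHz mod fs = 5 kHz.
5 kHz ≤ fs/2 = 5.15 kHz, appears at 5 kHz.
44.8 kHz mod fs = 3.6 kHz.
3.6 kHz ≤ fs/2 = 5.15 kHz, appears at 3.6 kHz.
Distinct values: {1.3 kHz, 3.6 kHz, 5 kHz}.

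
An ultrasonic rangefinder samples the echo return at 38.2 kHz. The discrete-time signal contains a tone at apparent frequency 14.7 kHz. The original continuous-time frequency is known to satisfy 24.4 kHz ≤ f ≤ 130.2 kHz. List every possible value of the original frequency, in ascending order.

Frequencies that alias to 14.7 kHz are k·fs ± 14.7 kHz for integer k ≥ 0.
k=0: 14.7 kHz.
k=1: 23.5 kHz, 52.9 kHz.
k=2: 61.7 kHz, 91.1 kHz.
k=3: 99.9 kHz, 129.3 kHz.
k=4: 138.1 kHz, 167.5 kHz.
Within [24.4 kHz, 130.2 kHz]: 52.9 kHz, 61.7 kHz, 91.1 kHz, 99.9 kHz, 129.3 kHz.

52.9 kHz, 61.7 kHz, 91.1 kHz, 99.9 kHz, 129.3 kHz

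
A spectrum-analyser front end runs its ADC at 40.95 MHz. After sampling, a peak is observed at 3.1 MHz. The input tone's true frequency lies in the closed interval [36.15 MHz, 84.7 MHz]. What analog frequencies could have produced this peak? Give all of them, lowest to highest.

37.85 MHz, 44.05 MHz, 78.8 MHz

Frequencies that alias to 3.1 MHz are k·fs ± 3.1 MHz for integer k ≥ 0.
k=0: 3.1 MHz.
k=1: 37.85 MHz, 44.05 MHz.
k=2: 78.8 MHz, 85 MHz.
k=3: 119.75 MHz, 125.95 MHz.
Within [36.15 MHz, 84.7 MHz]: 37.85 MHz, 44.05 MHz, 78.8 MHz.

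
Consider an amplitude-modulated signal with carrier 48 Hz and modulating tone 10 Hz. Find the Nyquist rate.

AM sidebands sit at fc ± fm = 38 Hz and 58 Hz.
Highest-frequency component: 58 Hz.
Nyquist rate = 2 × 58 Hz = 116 Hz.

116 Hz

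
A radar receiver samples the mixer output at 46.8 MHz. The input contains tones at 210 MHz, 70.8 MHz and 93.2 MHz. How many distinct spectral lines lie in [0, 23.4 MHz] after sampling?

fs/2 = 23.4 MHz.
210 MHz mod fs = 22.8 MHz.
22.8 MHz ≤ fs/2 = 23.4 MHz, appears at 22.8 MHz.
70.8 MHz mod fs = 24 MHz.
24 MHz > fs/2 = 23.4 MHz, folds to fs − 24 MHz = 22.8 MHz.
93.2 MHz mod fs = 46.4 MHz.
46.4 MHz > fs/2 = 23.4 MHz, folds to fs − 46.4 MHz = 0.4 MHz.
Distinct values: {0.4 MHz, 22.8 MHz} → 2.

2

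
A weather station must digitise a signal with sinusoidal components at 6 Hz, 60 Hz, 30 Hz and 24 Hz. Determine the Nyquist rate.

Highest-frequency component: 60 Hz.
Nyquist rate = 2 × 60 Hz = 120 Hz.

120 Hz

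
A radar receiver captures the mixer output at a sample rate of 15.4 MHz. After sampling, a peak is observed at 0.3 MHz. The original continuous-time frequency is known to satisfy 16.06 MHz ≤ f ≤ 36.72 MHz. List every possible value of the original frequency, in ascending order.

Frequencies that alias to 0.3 MHz are k·fs ± 0.3 MHz for integer k ≥ 0.
k=0: 0.3 MHz.
k=1: 15.1 MHz, 15.7 MHz.
k=2: 30.5 MHz, 31.1 MHz.
k=3: 45.9 MHz, 46.5 MHz.
Within [16.06 MHz, 36.72 MHz]: 30.5 MHz, 31.1 MHz.

30.5 MHz, 31.1 MHz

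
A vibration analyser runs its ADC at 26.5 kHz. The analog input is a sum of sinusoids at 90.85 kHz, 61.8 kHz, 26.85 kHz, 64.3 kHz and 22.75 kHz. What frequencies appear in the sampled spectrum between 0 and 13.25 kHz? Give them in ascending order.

0.35 kHz, 3.75 kHz, 8.8 kHz, 11.3 kHz, 11.35 kHz

fs/2 = 13.25 kHz.
90.85 kHz mod fs = 11.35 kHz.
11.35 kHz ≤ fs/2 = 13.25 kHz, appears at 11.35 kHz.
61.8 kHz mod fs = 8.8 kHz.
8.8 kHz ≤ fs/2 = 13.25 kHz, appears at 8.8 kHz.
26.85 kHz mod fs = 0.35 kHz.
0.35 kHz ≤ fs/2 = 13.25 kHz, appears at 0.35 kHz.
64.3 kHz mod fs = 11.3 kHz.
11.3 kHz ≤ fs/2 = 13.25 kHz, appears at 11.3 kHz.
22.75 kHz > fs/2 = 13.25 kHz, folds to fs − 22.75 kHz = 3.75 kHz.
Distinct values: {0.35 kHz, 3.75 kHz, 8.8 kHz, 11.3 kHz, 11.35 kHz}.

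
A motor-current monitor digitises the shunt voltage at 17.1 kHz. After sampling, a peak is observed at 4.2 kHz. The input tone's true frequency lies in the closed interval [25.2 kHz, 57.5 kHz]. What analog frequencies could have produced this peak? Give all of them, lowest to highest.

30 kHz, 38.4 kHz, 47.1 kHz, 55.5 kHz

Frequencies that alias to 4.2 kHz are k·fs ± 4.2 kHz for integer k ≥ 0.
k=0: 4.2 kHz.
k=1: 12.9 kHz, 21.3 kHz.
k=2: 30 kHz, 38.4 kHz.
k=3: 47.1 kHz, 55.5 kHz.
k=4: 64.2 kHz, 72.6 kHz.
Within [25.2 kHz, 57.5 kHz]: 30 kHz, 38.4 kHz, 47.1 kHz, 55.5 kHz.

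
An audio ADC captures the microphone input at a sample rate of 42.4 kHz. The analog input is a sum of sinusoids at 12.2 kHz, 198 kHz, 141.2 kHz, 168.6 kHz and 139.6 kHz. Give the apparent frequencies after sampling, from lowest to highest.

1 kHz, 12.2 kHz, 12.4 kHz, 14 kHz

fs/2 = 21.2 kHz.
12.2 kHz ≤ fs/2 = 21.2 kHz, passes unchanged.
198 kHz mod fs = 28.4 kHz.
28.4 kHz > fs/2 = 21.2 kHz, folds to fs − 28.4 kHz = 14 kHz.
141.2 kHz mod fs = 14 kHz.
14 kHz ≤ fs/2 = 21.2 kHz, appears at 14 kHz.
168.6 kHz mod fs = 41.4 kHz.
41.4 kHz > fs/2 = 21.2 kHz, folds to fs − 41.4 kHz = 1 kHz.
139.6 kHz mod fs = 12.4 kHz.
12.4 kHz ≤ fs/2 = 21.2 kHz, appears at 12.4 kHz.
Distinct values: {1 kHz, 12.2 kHz, 12.4 kHz, 14 kHz}.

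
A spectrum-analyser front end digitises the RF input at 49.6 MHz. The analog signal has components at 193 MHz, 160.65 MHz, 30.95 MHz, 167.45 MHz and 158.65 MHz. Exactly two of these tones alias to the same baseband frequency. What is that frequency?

18.65 MHz

fs/2 = 24.8 MHz.
193 MHz mod fs = 44.2 MHz.
44.2 MHz > fs/2 = 24.8 MHz, folds to fs − 44.2 MHz = 5.4 MHz.
160.65 MHz mod fs = 11.85 MHz.
11.85 MHz ≤ fs/2 = 24.8 MHz, appears at 11.85 MHz.
30.95 MHz > fs/2 = 24.8 MHz, folds to fs − 30.95 MHz = 18.65 MHz.
167.45 MHz mod fs = 18.65 MHz.
18.65 MHz ≤ fs/2 = 24.8 MHz, appears at 18.65 MHz.
158.65 MHz mod fs = 9.85 MHz.
9.85 MHz ≤ fs/2 = 24.8 MHz, appears at 9.85 MHz.
30.95 MHz and 167.45 MHz both map to 18.65 MHz.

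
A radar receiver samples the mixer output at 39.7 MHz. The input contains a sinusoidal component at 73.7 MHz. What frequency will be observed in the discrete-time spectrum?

73.7 MHz mod fs = 34 MHz.
34 MHz > fs/2 = 19.85 MHz, folds to fs − 34 MHz = 5.7 MHz.

5.7 MHz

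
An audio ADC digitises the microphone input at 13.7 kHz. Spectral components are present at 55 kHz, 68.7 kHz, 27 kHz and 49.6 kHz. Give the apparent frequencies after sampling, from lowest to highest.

0.2 kHz, 0.4 kHz, 5.2 kHz

fs/2 = 6.85 kHz.
55 kHz mod fs = 0.2 kHz.
0.2 kHz ≤ fs/2 = 6.85 kHz, appears at 0.2 kHz.
68.7 kHz mod fs = 0.2 kHz.
0.2 kHz ≤ fs/2 = 6.85 kHz, appears at 0.2 kHz.
27 kHz mod fs = 13.3 kHz.
13.3 kHz > fs/2 = 6.85 kHz, folds to fs − 13.3 kHz = 0.4 kHz.
49.6 kHz mod fs = 8.5 kHz.
8.5 kHz > fs/2 = 6.85 kHz, folds to fs − 8.5 kHz = 5.2 kHz.
Distinct values: {0.2 kHz, 0.4 kHz, 5.2 kHz}.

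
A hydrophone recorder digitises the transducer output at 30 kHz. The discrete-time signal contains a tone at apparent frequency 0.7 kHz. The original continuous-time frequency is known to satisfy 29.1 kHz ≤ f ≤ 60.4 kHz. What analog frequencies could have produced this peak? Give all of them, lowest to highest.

Frequencies that alias to 0.7 kHz are k·fs ± 0.7 kHz for integer k ≥ 0.
k=0: 0.7 kHz.
k=1: 29.3 kHz, 30.7 kHz.
k=2: 59.3 kHz, 60.7 kHz.
k=3: 89.3 kHz, 90.7 kHz.
Within [29.1 kHz, 60.4 kHz]: 29.3 kHz, 30.7 kHz, 59.3 kHz.

29.3 kHz, 30.7 kHz, 59.3 kHz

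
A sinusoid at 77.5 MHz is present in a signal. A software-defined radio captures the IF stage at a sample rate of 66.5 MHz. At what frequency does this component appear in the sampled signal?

11 MHz

77.5 MHz mod fs = 11 MHz.
11 MHz ≤ fs/2 = 33.25 MHz, appears at 11 MHz.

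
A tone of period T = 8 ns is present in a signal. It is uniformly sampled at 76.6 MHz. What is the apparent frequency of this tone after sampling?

28.2 MHz

T = 8 ns → f = 1/T = 125 MHz.
125 MHz mod fs = 48.4 MHz.
48.4 MHz > fs/2 = 38.3 MHz, folds to fs − 48.4 MHz = 28.2 MHz.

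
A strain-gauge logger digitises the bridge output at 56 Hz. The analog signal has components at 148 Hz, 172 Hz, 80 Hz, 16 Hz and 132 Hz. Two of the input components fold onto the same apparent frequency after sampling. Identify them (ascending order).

fs/2 = 28 Hz.
148 Hz mod fs = 36 Hz.
36 Hz > fs/2 = 28 Hz, folds to fs − 36 Hz = 20 Hz.
172 Hz mod fs = 4 Hz.
4 Hz ≤ fs/2 = 28 Hz, appears at 4 Hz.
80 Hz mod fs = 24 Hz.
24 Hz ≤ fs/2 = 28 Hz, appears at 24 Hz.
16 Hz ≤ fs/2 = 28 Hz, passes unchanged.
132 Hz mod fs = 20 Hz.
20 Hz ≤ fs/2 = 28 Hz, appears at 20 Hz.
132 Hz and 148 Hz both map to 20 Hz.

132 Hz, 148 Hz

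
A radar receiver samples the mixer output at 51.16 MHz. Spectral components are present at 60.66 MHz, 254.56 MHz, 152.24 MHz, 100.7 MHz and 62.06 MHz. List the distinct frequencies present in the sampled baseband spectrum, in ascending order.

1.24 MHz, 1.62 MHz, 9.5 MHz, 10.9 MHz

fs/2 = 25.58 MHz.
60.66 MHz mod fs = 9.5 MHz.
9.5 MHz ≤ fs/2 = 25.58 MHz, appears at 9.5 MHz.
254.56 MHz mod fs = 49.92 MHz.
49.92 MHz > fs/2 = 25.58 MHz, folds to fs − 49.92 MHz = 1.24 MHz.
152.24 MHz mod fs = 49.92 MHz.
49.92 MHz > fs/2 = 25.58 MHz, folds to fs − 49.92 MHz = 1.24 MHz.
100.7 MHz mod fs = 49.54 MHz.
49.54 MHz > fs/2 = 25.58 MHz, folds to fs − 49.54 MHz = 1.62 MHz.
62.06 MHz mod fs = 10.9 MHz.
10.9 MHz ≤ fs/2 = 25.58 MHz, appears at 10.9 MHz.
Distinct values: {1.24 MHz, 1.62 MHz, 9.5 MHz, 10.9 MHz}.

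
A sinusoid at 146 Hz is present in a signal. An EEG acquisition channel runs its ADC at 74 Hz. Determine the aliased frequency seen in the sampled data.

146 Hz mod fs = 72 Hz.
72 Hz > fs/2 = 37 Hz, folds to fs − 72 Hz = 2 Hz.

2 Hz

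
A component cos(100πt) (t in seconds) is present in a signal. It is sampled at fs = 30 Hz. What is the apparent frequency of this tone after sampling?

10 Hz

ω = 100π rad/s → f = ω/(2π) = 50 Hz.
50 Hz mod fs = 20 Hz.
20 Hz > fs/2 = 15 Hz, folds to fs − 20 Hz = 10 Hz.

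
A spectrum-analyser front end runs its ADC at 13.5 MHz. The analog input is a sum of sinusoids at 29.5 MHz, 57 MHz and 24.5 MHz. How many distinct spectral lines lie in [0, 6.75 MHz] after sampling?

fs/2 = 6.75 MHz.
29.5 MHz mod fs = 2.5 MHz.
2.5 MHz ≤ fs/2 = 6.75 MHz, appears at 2.5 MHz.
57 MHz mod fs = 3 MHz.
3 MHz ≤ fs/2 = 6.75 MHz, appears at 3 MHz.
24.5 MHz mod fs = 11 MHz.
11 MHz > fs/2 = 6.75 MHz, folds to fs − 11 MHz = 2.5 MHz.
Distinct values: {2.5 MHz, 3 MHz} → 2.

2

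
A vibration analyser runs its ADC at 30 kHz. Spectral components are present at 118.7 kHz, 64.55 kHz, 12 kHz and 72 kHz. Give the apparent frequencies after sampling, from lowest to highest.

1.3 kHz, 4.55 kHz, 12 kHz

fs/2 = 15 kHz.
118.7 kHz mod fs = 28.7 kHz.
28.7 kHz > fs/2 = 15 kHz, folds to fs − 28.7 kHz = 1.3 kHz.
64.55 kHz mod fs = 4.55 kHz.
4.55 kHz ≤ fs/2 = 15 kHz, appears at 4.55 kHz.
12 kHz ≤ fs/2 = 15 kHz, passes unchanged.
72 kHz mod fs = 12 kHz.
12 kHz ≤ fs/2 = 15 kHz, appears at 12 kHz.
Distinct values: {1.3 kHz, 4.55 kHz, 12 kHz}.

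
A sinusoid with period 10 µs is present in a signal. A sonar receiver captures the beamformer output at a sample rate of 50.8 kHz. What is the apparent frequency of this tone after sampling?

1.6 kHz

T = 10 µs → f = 1/T = 100 kHz.
100 kHz mod fs = 49.2 kHz.
49.2 kHz > fs/2 = 25.4 kHz, folds to fs − 49.2 kHz = 1.6 kHz.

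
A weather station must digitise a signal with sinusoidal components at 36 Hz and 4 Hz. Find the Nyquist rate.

72 Hz

Highest-frequency component: 36 Hz.
Nyquist rate = 2 × 36 Hz = 72 Hz.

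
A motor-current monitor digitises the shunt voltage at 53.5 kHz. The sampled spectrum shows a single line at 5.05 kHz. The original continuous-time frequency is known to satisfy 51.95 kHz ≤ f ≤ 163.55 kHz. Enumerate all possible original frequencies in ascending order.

Frequencies that alias to 5.05 kHz are k·fs ± 5.05 kHz for integer k ≥ 0.
k=0: 5.05 kHz.
k=1: 48.45 kHz, 58.55 kHz.
k=2: 101.95 kHz, 112.05 kHz.
k=3: 155.45 kHz, 165.55 kHz.
k=4: 208.95 kHz, 219.05 kHz.
Within [51.95 kHz, 163.55 kHz]: 58.55 kHz, 101.95 kHz, 112.05 kHz, 155.45 kHz.

58.55 kHz, 101.95 kHz, 112.05 kHz, 155.45 kHz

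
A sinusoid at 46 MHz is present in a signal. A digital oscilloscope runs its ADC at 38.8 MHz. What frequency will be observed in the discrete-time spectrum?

7.2 MHz

46 MHz mod fs = 7.2 MHz.
7.2 MHz ≤ fs/2 = 19.4 MHz, appears at 7.2 MHz.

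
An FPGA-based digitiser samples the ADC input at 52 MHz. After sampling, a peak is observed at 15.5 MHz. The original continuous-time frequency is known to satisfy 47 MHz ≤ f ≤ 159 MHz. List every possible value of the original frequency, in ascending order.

Frequencies that alias to 15.5 MHz are k·fs ± 15.5 MHz for integer k ≥ 0.
k=0: 15.5 MHz.
k=1: 36.5 MHz, 67.5 MHz.
k=2: 88.5 MHz, 119.5 MHz.
k=3: 140.5 MHz, 171.5 MHz.
k=4: 192.5 MHz, 223.5 MHz.
Within [47 MHz, 159 MHz]: 67.5 MHz, 88.5 MHz, 119.5 MHz, 140.5 MHz.

67.5 MHz, 88.5 MHz, 119.5 MHz, 140.5 MHz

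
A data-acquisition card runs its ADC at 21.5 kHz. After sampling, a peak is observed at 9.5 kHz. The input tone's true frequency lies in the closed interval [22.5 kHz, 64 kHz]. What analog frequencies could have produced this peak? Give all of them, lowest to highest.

31 kHz, 33.5 kHz, 52.5 kHz, 55 kHz

Frequencies that alias to 9.5 kHz are k·fs ± 9.5 kHz for integer k ≥ 0.
k=0: 9.5 kHz.
k=1: 12 kHz, 31 kHz.
k=2: 33.5 kHz, 52.5 kHz.
k=3: 55 kHz, 74 kHz.
k=4: 76.5 kHz, 95.5 kHz.
Within [22.5 kHz, 64 kHz]: 31 kHz, 33.5 kHz, 52.5 kHz, 55 kHz.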